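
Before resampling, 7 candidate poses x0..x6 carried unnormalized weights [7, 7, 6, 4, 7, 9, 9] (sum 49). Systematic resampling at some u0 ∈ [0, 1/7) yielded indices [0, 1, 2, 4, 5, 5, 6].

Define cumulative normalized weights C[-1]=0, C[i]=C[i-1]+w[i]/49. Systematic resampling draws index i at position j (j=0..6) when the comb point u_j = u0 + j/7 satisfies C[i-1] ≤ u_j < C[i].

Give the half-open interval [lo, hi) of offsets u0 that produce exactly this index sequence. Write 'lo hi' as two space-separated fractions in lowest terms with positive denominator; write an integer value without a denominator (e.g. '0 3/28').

3/49 5/49

C = [1/7, 2/7, 20/49, 24/49, 31/49, 40/49, 1]
j=0 picked index 0: u0 ∈ [0, 1/7)
j=1 picked index 1: u0 ∈ [0, 1/7)
j=2 picked index 2: u0 ∈ [0, 6/49)
j=3 picked index 4: u0 ∈ [3/49, 10/49)
j=4 picked index 5: u0 ∈ [3/49, 12/49)
j=5 picked index 5: u0 ∈ [-4/49, 5/49)
j=6 picked index 6: u0 ∈ [-2/49, 1/7)
intersection: [3/49, 5/49)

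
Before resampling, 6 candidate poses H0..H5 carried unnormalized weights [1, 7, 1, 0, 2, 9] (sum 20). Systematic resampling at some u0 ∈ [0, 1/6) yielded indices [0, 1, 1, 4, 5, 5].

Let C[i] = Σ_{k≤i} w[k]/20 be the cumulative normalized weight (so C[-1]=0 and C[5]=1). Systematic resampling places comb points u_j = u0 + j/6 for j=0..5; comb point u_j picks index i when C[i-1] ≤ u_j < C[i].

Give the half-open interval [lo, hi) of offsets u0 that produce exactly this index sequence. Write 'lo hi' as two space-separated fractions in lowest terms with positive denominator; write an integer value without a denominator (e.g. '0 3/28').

0 1/20

C = [1/20, 2/5, 9/20, 9/20, 11/20, 1]
j=0 picked index 0: u0 ∈ [0, 1/20)
j=1 picked index 1: u0 ∈ [-7/60, 7/30)
j=2 picked index 1: u0 ∈ [-17/60, 1/15)
j=3 picked index 4: u0 ∈ [-1/20, 1/20)
j=4 picked index 5: u0 ∈ [-7/60, 1/3)
j=5 picked index 5: u0 ∈ [-17/60, 1/6)
intersection: [0, 1/20)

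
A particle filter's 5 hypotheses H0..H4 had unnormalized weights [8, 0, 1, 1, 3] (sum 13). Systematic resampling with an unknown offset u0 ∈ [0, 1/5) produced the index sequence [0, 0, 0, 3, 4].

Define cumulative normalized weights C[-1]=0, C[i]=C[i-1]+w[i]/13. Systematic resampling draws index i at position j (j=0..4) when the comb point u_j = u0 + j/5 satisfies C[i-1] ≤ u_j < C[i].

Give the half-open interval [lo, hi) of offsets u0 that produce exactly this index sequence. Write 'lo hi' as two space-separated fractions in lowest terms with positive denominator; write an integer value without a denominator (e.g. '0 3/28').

C = [8/13, 8/13, 9/13, 10/13, 1]
j=0 picked index 0: u0 ∈ [0, 8/13)
j=1 picked index 0: u0 ∈ [-1/5, 27/65)
j=2 picked index 0: u0 ∈ [-2/5, 14/65)
j=3 picked index 3: u0 ∈ [6/65, 11/65)
j=4 picked index 4: u0 ∈ [-2/65, 1/5)
intersection: [6/65, 11/65)

6/65 11/65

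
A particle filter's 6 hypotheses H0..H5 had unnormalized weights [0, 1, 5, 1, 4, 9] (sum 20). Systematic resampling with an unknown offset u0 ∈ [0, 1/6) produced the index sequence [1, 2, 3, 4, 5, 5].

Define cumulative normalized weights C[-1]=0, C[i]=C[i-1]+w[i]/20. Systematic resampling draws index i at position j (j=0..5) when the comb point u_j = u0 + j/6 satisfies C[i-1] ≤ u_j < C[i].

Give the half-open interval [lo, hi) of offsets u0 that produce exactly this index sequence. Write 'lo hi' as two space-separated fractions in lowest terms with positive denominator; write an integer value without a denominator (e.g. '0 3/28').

C = [0, 1/20, 3/10, 7/20, 11/20, 1]
j=0 picked index 1: u0 ∈ [0, 1/20)
j=1 picked index 2: u0 ∈ [-7/60, 2/15)
j=2 picked index 3: u0 ∈ [-1/30, 1/60)
j=3 picked index 4: u0 ∈ [-3/20, 1/20)
j=4 picked index 5: u0 ∈ [-7/60, 1/3)
j=5 picked index 5: u0 ∈ [-17/60, 1/6)
intersection: [0, 1/60)

0 1/60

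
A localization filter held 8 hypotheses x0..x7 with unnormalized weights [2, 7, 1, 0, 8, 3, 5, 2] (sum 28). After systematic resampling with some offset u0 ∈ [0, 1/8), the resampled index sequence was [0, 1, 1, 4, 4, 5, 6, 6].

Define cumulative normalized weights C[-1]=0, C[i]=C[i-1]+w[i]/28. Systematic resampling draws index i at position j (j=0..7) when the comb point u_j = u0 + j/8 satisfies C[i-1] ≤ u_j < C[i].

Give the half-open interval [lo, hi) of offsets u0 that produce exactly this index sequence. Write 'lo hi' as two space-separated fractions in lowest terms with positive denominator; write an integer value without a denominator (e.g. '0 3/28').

C = [1/14, 9/28, 5/14, 5/14, 9/14, 3/4, 13/14, 1]
j=0 picked index 0: u0 ∈ [0, 1/14)
j=1 picked index 1: u0 ∈ [-3/56, 11/56)
j=2 picked index 1: u0 ∈ [-5/28, 1/14)
j=3 picked index 4: u0 ∈ [-1/56, 15/56)
j=4 picked index 4: u0 ∈ [-1/7, 1/7)
j=5 picked index 5: u0 ∈ [1/56, 1/8)
j=6 picked index 6: u0 ∈ [0, 5/28)
j=7 picked index 6: u0 ∈ [-1/8, 3/56)
intersection: [1/56, 3/56)

1/56 3/56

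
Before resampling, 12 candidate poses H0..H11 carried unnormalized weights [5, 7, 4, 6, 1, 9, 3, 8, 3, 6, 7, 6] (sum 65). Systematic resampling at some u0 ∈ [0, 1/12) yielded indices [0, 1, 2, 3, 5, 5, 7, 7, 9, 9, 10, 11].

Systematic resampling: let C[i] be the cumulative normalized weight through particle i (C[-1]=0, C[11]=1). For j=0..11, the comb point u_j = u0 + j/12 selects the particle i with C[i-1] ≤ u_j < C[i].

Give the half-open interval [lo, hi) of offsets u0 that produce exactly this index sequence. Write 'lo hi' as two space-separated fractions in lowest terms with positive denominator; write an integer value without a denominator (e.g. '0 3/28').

C = [1/13, 12/65, 16/65, 22/65, 23/65, 32/65, 7/13, 43/65, 46/65, 4/5, 59/65, 1]
j=0 picked index 0: u0 ∈ [0, 1/13)
j=1 picked index 1: u0 ∈ [-1/156, 79/780)
j=2 picked index 2: u0 ∈ [7/390, 31/390)
j=3 picked index 3: u0 ∈ [-1/260, 23/260)
j=4 picked index 5: u0 ∈ [4/195, 31/195)
j=5 picked index 5: u0 ∈ [-49/780, 59/780)
j=6 picked index 7: u0 ∈ [1/26, 21/130)
j=7 picked index 7: u0 ∈ [-7/156, 61/780)
j=8 picked index 9: u0 ∈ [8/195, 2/15)
j=9 picked index 9: u0 ∈ [-11/260, 1/20)
j=10 picked index 10: u0 ∈ [-1/30, 29/390)
j=11 picked index 11: u0 ∈ [-7/780, 1/12)
intersection: [8/195, 1/20)

8/195 1/20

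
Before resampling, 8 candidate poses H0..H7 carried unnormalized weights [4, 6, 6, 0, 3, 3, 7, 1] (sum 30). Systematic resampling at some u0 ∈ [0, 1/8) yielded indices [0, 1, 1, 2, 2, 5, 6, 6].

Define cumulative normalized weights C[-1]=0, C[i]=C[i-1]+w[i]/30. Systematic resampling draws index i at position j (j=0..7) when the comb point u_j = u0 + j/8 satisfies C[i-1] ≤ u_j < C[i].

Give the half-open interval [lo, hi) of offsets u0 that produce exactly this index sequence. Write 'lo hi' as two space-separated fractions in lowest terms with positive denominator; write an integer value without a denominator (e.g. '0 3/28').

1/120 1/30

C = [2/15, 1/3, 8/15, 8/15, 19/30, 11/15, 29/30, 1]
j=0 picked index 0: u0 ∈ [0, 2/15)
j=1 picked index 1: u0 ∈ [1/120, 5/24)
j=2 picked index 1: u0 ∈ [-7/60, 1/12)
j=3 picked index 2: u0 ∈ [-1/24, 19/120)
j=4 picked index 2: u0 ∈ [-1/6, 1/30)
j=5 picked index 5: u0 ∈ [1/120, 13/120)
j=6 picked index 6: u0 ∈ [-1/60, 13/60)
j=7 picked index 6: u0 ∈ [-17/120, 11/120)
intersection: [1/120, 1/30)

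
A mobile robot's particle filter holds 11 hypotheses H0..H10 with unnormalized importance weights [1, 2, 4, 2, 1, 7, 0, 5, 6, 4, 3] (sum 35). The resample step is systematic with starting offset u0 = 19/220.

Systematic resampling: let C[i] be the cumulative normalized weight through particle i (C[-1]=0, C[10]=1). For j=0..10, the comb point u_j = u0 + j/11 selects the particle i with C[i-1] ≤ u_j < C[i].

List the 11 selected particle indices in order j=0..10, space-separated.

C = [1/35, 3/35, 1/5, 9/35, 2/7, 17/35, 17/35, 22/35, 4/5, 32/35, 1]
j=0: u_0=19/220 ∈ [3/35, 1/5) → index 2
j=1: u_1=39/220 ∈ [3/35, 1/5) → index 2
j=2: u_2=59/220 ∈ [9/35, 2/7) → index 4
j=3: u_3=79/220 ∈ [2/7, 17/35) → index 5
j=4: u_4=9/20 ∈ [2/7, 17/35) → index 5
j=5: u_5=119/220 ∈ [17/35, 22/35) → index 7
j=6: u_6=139/220 ∈ [22/35, 4/5) → index 8
j=7: u_7=159/220 ∈ [22/35, 4/5) → index 8
j=8: u_8=179/220 ∈ [4/5, 32/35) → index 9
j=9: u_9=199/220 ∈ [4/5, 32/35) → index 9
j=10: u_10=219/220 ∈ [32/35, 1) → index 10

2 2 4 5 5 7 8 8 9 9 10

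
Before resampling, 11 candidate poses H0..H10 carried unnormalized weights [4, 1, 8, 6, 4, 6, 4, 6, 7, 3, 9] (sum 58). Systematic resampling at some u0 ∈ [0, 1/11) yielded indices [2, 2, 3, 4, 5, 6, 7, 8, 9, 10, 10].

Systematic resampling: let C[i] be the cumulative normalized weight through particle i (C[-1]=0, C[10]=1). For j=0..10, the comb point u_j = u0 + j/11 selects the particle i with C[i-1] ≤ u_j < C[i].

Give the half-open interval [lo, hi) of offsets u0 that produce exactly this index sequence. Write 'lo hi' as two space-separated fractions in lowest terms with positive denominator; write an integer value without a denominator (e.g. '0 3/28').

5/58 1/11

C = [2/29, 5/58, 13/58, 19/58, 23/58, 1/2, 33/58, 39/58, 23/29, 49/58, 1]
j=0 picked index 2: u0 ∈ [5/58, 13/58)
j=1 picked index 2: u0 ∈ [-3/638, 85/638)
j=2 picked index 3: u0 ∈ [27/638, 93/638)
j=3 picked index 4: u0 ∈ [35/638, 79/638)
j=4 picked index 5: u0 ∈ [21/638, 3/22)
j=5 picked index 6: u0 ∈ [1/22, 73/638)
j=6 picked index 7: u0 ∈ [15/638, 81/638)
j=7 picked index 8: u0 ∈ [23/638, 50/319)
j=8 picked index 9: u0 ∈ [21/319, 75/638)
j=9 picked index 10: u0 ∈ [17/638, 2/11)
j=10 picked index 10: u0 ∈ [-41/638, 1/11)
intersection: [5/58, 1/11)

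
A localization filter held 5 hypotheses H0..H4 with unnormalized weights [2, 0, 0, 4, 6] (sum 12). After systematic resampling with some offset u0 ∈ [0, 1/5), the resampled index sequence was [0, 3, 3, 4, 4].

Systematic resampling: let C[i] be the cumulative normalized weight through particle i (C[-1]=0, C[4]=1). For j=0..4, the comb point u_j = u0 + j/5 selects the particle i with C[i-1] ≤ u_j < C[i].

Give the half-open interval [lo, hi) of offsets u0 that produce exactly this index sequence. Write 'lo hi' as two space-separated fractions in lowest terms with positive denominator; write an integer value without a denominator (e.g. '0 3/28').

0 1/10

C = [1/6, 1/6, 1/6, 1/2, 1]
j=0 picked index 0: u0 ∈ [0, 1/6)
j=1 picked index 3: u0 ∈ [-1/30, 3/10)
j=2 picked index 3: u0 ∈ [-7/30, 1/10)
j=3 picked index 4: u0 ∈ [-1/10, 2/5)
j=4 picked index 4: u0 ∈ [-3/10, 1/5)
intersection: [0, 1/10)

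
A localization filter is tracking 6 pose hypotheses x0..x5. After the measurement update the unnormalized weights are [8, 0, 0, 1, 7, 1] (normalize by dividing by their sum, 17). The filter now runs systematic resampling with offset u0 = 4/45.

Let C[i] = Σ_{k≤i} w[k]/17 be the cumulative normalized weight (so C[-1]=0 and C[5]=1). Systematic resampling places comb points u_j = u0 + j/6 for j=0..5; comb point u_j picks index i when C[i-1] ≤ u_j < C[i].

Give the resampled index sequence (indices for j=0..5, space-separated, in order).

C = [8/17, 8/17, 8/17, 9/17, 16/17, 1]
j=0: u_0=4/45 ∈ [0, 8/17) → index 0
j=1: u_1=23/90 ∈ [0, 8/17) → index 0
j=2: u_2=19/45 ∈ [0, 8/17) → index 0
j=3: u_3=53/90 ∈ [9/17, 16/17) → index 4
j=4: u_4=34/45 ∈ [9/17, 16/17) → index 4
j=5: u_5=83/90 ∈ [9/17, 16/17) → index 4

0 0 0 4 4 4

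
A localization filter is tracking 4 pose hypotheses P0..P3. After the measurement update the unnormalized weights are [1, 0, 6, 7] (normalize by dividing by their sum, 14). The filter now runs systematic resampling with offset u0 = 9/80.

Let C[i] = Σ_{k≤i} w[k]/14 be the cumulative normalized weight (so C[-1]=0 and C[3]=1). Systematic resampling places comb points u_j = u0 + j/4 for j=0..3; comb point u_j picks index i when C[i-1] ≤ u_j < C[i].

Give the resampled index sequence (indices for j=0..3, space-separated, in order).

C = [1/14, 1/14, 1/2, 1]
j=0: u_0=9/80 ∈ [1/14, 1/2) → index 2
j=1: u_1=29/80 ∈ [1/14, 1/2) → index 2
j=2: u_2=49/80 ∈ [1/2, 1) → index 3
j=3: u_3=69/80 ∈ [1/2, 1) → index 3

2 2 3 3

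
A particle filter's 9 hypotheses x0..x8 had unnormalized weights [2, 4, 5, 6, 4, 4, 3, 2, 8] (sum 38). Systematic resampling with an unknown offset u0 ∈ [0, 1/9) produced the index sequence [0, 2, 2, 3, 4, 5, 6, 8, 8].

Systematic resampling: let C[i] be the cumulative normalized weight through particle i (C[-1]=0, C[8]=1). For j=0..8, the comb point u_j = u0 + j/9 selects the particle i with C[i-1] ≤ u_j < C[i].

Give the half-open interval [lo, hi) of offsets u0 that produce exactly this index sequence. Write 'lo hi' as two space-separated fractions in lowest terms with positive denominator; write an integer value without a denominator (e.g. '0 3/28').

C = [1/19, 3/19, 11/38, 17/38, 21/38, 25/38, 14/19, 15/19, 1]
j=0 picked index 0: u0 ∈ [0, 1/19)
j=1 picked index 2: u0 ∈ [8/171, 61/342)
j=2 picked index 2: u0 ∈ [-11/171, 23/342)
j=3 picked index 3: u0 ∈ [-5/114, 13/114)
j=4 picked index 4: u0 ∈ [1/342, 37/342)
j=5 picked index 5: u0 ∈ [-1/342, 35/342)
j=6 picked index 6: u0 ∈ [-1/114, 4/57)
j=7 picked index 8: u0 ∈ [2/171, 2/9)
j=8 picked index 8: u0 ∈ [-17/171, 1/9)
intersection: [8/171, 1/19)

8/171 1/19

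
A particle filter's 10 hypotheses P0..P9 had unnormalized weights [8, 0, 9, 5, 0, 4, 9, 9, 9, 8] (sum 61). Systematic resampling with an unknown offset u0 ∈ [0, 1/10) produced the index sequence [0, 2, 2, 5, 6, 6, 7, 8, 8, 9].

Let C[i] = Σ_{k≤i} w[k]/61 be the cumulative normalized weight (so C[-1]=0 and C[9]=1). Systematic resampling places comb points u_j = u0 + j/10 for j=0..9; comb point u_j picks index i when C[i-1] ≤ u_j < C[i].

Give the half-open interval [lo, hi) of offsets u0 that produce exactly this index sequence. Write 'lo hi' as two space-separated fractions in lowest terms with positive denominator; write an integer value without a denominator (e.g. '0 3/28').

37/610 21/305

C = [8/61, 8/61, 17/61, 22/61, 22/61, 26/61, 35/61, 44/61, 53/61, 1]
j=0 picked index 0: u0 ∈ [0, 8/61)
j=1 picked index 2: u0 ∈ [19/610, 109/610)
j=2 picked index 2: u0 ∈ [-21/305, 24/305)
j=3 picked index 5: u0 ∈ [37/610, 77/610)
j=4 picked index 6: u0 ∈ [8/305, 53/305)
j=5 picked index 6: u0 ∈ [-9/122, 9/122)
j=6 picked index 7: u0 ∈ [-8/305, 37/305)
j=7 picked index 8: u0 ∈ [13/610, 103/610)
j=8 picked index 8: u0 ∈ [-24/305, 21/305)
j=9 picked index 9: u0 ∈ [-19/610, 1/10)
intersection: [37/610, 21/305)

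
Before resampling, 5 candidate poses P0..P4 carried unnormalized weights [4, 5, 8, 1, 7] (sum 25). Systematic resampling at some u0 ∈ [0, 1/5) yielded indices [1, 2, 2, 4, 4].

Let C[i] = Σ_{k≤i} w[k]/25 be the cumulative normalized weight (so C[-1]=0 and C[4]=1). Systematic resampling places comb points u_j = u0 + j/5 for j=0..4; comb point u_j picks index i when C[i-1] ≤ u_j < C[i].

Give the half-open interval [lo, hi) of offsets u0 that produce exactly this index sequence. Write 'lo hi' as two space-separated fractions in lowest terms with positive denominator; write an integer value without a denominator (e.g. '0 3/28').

4/25 1/5

C = [4/25, 9/25, 17/25, 18/25, 1]
j=0 picked index 1: u0 ∈ [4/25, 9/25)
j=1 picked index 2: u0 ∈ [4/25, 12/25)
j=2 picked index 2: u0 ∈ [-1/25, 7/25)
j=3 picked index 4: u0 ∈ [3/25, 2/5)
j=4 picked index 4: u0 ∈ [-2/25, 1/5)
intersection: [4/25, 1/5)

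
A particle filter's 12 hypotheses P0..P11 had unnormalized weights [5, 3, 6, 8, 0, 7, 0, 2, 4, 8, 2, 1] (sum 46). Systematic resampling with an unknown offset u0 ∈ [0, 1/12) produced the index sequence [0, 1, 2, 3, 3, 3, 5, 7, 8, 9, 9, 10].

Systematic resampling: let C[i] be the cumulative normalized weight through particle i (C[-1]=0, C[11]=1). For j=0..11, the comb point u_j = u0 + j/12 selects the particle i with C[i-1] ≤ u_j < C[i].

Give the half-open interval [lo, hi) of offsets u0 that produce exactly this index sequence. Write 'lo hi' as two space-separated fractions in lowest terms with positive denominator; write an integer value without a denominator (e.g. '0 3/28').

C = [5/46, 4/23, 7/23, 11/23, 11/23, 29/46, 29/46, 31/46, 35/46, 43/46, 45/46, 1]
j=0 picked index 0: u0 ∈ [0, 5/46)
j=1 picked index 1: u0 ∈ [7/276, 25/276)
j=2 picked index 2: u0 ∈ [1/138, 19/138)
j=3 picked index 3: u0 ∈ [5/92, 21/92)
j=4 picked index 3: u0 ∈ [-2/69, 10/69)
j=5 picked index 3: u0 ∈ [-31/276, 17/276)
j=6 picked index 5: u0 ∈ [-1/46, 3/23)
j=7 picked index 7: u0 ∈ [13/276, 25/276)
j=8 picked index 8: u0 ∈ [1/138, 13/138)
j=9 picked index 9: u0 ∈ [1/92, 17/92)
j=10 picked index 9: u0 ∈ [-5/69, 7/69)
j=11 picked index 10: u0 ∈ [5/276, 17/276)
intersection: [5/92, 17/276)

5/92 17/276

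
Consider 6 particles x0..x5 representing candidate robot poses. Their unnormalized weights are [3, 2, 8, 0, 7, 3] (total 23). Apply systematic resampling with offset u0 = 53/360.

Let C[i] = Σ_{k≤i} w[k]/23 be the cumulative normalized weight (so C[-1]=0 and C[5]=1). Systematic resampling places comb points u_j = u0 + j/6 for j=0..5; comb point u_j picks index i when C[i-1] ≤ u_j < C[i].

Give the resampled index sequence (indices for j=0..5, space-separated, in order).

C = [3/23, 5/23, 13/23, 13/23, 20/23, 1]
j=0: u_0=53/360 ∈ [3/23, 5/23) → index 1
j=1: u_1=113/360 ∈ [5/23, 13/23) → index 2
j=2: u_2=173/360 ∈ [5/23, 13/23) → index 2
j=3: u_3=233/360 ∈ [13/23, 20/23) → index 4
j=4: u_4=293/360 ∈ [13/23, 20/23) → index 4
j=5: u_5=353/360 ∈ [20/23, 1) → index 5

1 2 2 4 4 5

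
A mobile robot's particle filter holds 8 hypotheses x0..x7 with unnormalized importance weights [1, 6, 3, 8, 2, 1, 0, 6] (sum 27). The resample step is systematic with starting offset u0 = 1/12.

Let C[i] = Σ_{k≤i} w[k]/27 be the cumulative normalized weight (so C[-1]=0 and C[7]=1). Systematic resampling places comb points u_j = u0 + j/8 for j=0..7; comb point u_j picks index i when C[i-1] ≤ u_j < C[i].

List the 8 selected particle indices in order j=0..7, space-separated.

1 1 2 3 3 4 7 7

C = [1/27, 7/27, 10/27, 2/3, 20/27, 7/9, 7/9, 1]
j=0: u_0=1/12 ∈ [1/27, 7/27) → index 1
j=1: u_1=5/24 ∈ [1/27, 7/27) → index 1
j=2: u_2=1/3 ∈ [7/27, 10/27) → index 2
j=3: u_3=11/24 ∈ [10/27, 2/3) → index 3
j=4: u_4=7/12 ∈ [10/27, 2/3) → index 3
j=5: u_5=17/24 ∈ [2/3, 20/27) → index 4
j=6: u_6=5/6 ∈ [7/9, 1) → index 7
j=7: u_7=23/24 ∈ [7/9, 1) → index 7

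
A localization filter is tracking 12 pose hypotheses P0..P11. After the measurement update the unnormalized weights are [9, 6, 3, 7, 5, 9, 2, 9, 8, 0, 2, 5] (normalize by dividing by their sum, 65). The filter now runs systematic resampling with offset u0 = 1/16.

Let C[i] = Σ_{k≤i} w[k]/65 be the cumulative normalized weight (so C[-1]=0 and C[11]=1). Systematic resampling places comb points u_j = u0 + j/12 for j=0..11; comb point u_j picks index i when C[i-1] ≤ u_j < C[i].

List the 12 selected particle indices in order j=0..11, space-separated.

C = [9/65, 3/13, 18/65, 5/13, 6/13, 3/5, 41/65, 10/13, 58/65, 58/65, 12/13, 1]
j=0: u_0=1/16 ∈ [0, 9/65) → index 0
j=1: u_1=7/48 ∈ [9/65, 3/13) → index 1
j=2: u_2=11/48 ∈ [9/65, 3/13) → index 1
j=3: u_3=5/16 ∈ [18/65, 5/13) → index 3
j=4: u_4=19/48 ∈ [5/13, 6/13) → index 4
j=5: u_5=23/48 ∈ [6/13, 3/5) → index 5
j=6: u_6=9/16 ∈ [6/13, 3/5) → index 5
j=7: u_7=31/48 ∈ [41/65, 10/13) → index 7
j=8: u_8=35/48 ∈ [41/65, 10/13) → index 7
j=9: u_9=13/16 ∈ [10/13, 58/65) → index 8
j=10: u_10=43/48 ∈ [58/65, 12/13) → index 10
j=11: u_11=47/48 ∈ [12/13, 1) → index 11

0 1 1 3 4 5 5 7 7 8 10 11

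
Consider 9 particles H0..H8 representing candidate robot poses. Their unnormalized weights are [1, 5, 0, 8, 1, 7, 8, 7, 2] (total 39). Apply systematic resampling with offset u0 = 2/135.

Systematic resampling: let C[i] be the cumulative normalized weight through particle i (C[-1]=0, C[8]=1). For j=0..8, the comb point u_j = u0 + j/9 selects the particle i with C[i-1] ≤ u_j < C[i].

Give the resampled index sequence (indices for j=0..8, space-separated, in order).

0 1 3 3 5 6 6 7 7

C = [1/39, 2/13, 2/13, 14/39, 5/13, 22/39, 10/13, 37/39, 1]
j=0: u_0=2/135 ∈ [0, 1/39) → index 0
j=1: u_1=17/135 ∈ [1/39, 2/13) → index 1
j=2: u_2=32/135 ∈ [2/13, 14/39) → index 3
j=3: u_3=47/135 ∈ [2/13, 14/39) → index 3
j=4: u_4=62/135 ∈ [5/13, 22/39) → index 5
j=5: u_5=77/135 ∈ [22/39, 10/13) → index 6
j=6: u_6=92/135 ∈ [22/39, 10/13) → index 6
j=7: u_7=107/135 ∈ [10/13, 37/39) → index 7
j=8: u_8=122/135 ∈ [10/13, 37/39) → index 7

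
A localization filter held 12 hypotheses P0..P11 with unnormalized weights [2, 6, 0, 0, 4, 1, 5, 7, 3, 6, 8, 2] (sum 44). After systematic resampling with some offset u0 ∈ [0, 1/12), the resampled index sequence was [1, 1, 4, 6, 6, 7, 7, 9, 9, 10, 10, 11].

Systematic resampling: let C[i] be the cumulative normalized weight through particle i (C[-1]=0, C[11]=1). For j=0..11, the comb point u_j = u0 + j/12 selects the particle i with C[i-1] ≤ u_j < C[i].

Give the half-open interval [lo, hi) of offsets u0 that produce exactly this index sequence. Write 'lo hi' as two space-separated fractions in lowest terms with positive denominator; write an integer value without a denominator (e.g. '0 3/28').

C = [1/22, 2/11, 2/11, 2/11, 3/11, 13/44, 9/22, 25/44, 7/11, 17/22, 21/22, 1]
j=0 picked index 1: u0 ∈ [1/22, 2/11)
j=1 picked index 1: u0 ∈ [-5/132, 13/132)
j=2 picked index 4: u0 ∈ [1/66, 7/66)
j=3 picked index 6: u0 ∈ [1/22, 7/44)
j=4 picked index 6: u0 ∈ [-5/132, 5/66)
j=5 picked index 7: u0 ∈ [-1/132, 5/33)
j=6 picked index 7: u0 ∈ [-1/11, 3/44)
j=7 picked index 9: u0 ∈ [7/132, 25/132)
j=8 picked index 9: u0 ∈ [-1/33, 7/66)
j=9 picked index 10: u0 ∈ [1/44, 9/44)
j=10 picked index 10: u0 ∈ [-2/33, 4/33)
j=11 picked index 11: u0 ∈ [5/132, 1/12)
intersection: [7/132, 3/44)

7/132 3/44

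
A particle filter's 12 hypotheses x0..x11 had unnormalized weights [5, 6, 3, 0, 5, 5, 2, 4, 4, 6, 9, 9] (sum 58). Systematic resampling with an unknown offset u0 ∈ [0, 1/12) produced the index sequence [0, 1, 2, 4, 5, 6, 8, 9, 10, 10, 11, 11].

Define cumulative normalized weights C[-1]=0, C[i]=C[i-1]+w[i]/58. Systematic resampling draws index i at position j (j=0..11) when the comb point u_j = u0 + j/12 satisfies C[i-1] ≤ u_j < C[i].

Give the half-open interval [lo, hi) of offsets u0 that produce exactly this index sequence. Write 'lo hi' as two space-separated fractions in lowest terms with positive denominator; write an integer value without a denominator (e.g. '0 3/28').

C = [5/58, 11/58, 7/29, 7/29, 19/58, 12/29, 13/29, 15/29, 17/29, 20/29, 49/58, 1]
j=0 picked index 0: u0 ∈ [0, 5/58)
j=1 picked index 1: u0 ∈ [1/348, 37/348)
j=2 picked index 2: u0 ∈ [2/87, 13/174)
j=3 picked index 4: u0 ∈ [-1/116, 9/116)
j=4 picked index 5: u0 ∈ [-1/174, 7/87)
j=5 picked index 6: u0 ∈ [-1/348, 11/348)
j=6 picked index 8: u0 ∈ [1/58, 5/58)
j=7 picked index 9: u0 ∈ [1/348, 37/348)
j=8 picked index 10: u0 ∈ [2/87, 31/174)
j=9 picked index 10: u0 ∈ [-7/116, 11/116)
j=10 picked index 11: u0 ∈ [1/87, 1/6)
j=11 picked index 11: u0 ∈ [-25/348, 1/12)
intersection: [2/87, 11/348)

2/87 11/348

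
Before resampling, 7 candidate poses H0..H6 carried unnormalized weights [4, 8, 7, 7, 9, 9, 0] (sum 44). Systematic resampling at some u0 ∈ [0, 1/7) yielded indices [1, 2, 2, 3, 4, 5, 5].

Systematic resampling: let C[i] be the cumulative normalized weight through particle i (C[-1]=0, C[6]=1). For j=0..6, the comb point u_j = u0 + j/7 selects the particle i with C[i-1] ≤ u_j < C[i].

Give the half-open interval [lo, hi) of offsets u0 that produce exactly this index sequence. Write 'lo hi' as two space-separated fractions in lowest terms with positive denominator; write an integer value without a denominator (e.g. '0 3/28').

C = [1/11, 3/11, 19/44, 13/22, 35/44, 1, 1]
j=0 picked index 1: u0 ∈ [1/11, 3/11)
j=1 picked index 2: u0 ∈ [10/77, 89/308)
j=2 picked index 2: u0 ∈ [-1/77, 45/308)
j=3 picked index 3: u0 ∈ [1/308, 25/154)
j=4 picked index 4: u0 ∈ [3/154, 69/308)
j=5 picked index 5: u0 ∈ [25/308, 2/7)
j=6 picked index 5: u0 ∈ [-19/308, 1/7)
intersection: [10/77, 1/7)

10/77 1/7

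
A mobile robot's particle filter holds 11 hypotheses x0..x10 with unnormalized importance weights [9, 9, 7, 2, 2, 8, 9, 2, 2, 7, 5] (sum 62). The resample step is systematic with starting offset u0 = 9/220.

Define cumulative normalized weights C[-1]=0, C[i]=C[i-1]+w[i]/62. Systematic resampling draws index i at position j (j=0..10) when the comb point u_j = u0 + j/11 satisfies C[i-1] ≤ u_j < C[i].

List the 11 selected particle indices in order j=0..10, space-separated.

C = [9/62, 9/31, 25/62, 27/62, 29/62, 37/62, 23/31, 24/31, 25/31, 57/62, 1]
j=0: u_0=9/220 ∈ [0, 9/62) → index 0
j=1: u_1=29/220 ∈ [0, 9/62) → index 0
j=2: u_2=49/220 ∈ [9/62, 9/31) → index 1
j=3: u_3=69/220 ∈ [9/31, 25/62) → index 2
j=4: u_4=89/220 ∈ [25/62, 27/62) → index 3
j=5: u_5=109/220 ∈ [29/62, 37/62) → index 5
j=6: u_6=129/220 ∈ [29/62, 37/62) → index 5
j=7: u_7=149/220 ∈ [37/62, 23/31) → index 6
j=8: u_8=169/220 ∈ [23/31, 24/31) → index 7
j=9: u_9=189/220 ∈ [25/31, 57/62) → index 9
j=10: u_10=19/20 ∈ [57/62, 1) → index 10

0 0 1 2 3 5 5 6 7 9 10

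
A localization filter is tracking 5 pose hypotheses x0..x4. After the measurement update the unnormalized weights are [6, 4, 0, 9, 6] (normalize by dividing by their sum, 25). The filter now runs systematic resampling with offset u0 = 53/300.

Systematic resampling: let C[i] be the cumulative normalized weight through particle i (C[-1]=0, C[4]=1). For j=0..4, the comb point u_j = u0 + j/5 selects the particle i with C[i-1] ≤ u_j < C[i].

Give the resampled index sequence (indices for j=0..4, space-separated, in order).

0 1 3 4 4

C = [6/25, 2/5, 2/5, 19/25, 1]
j=0: u_0=53/300 ∈ [0, 6/25) → index 0
j=1: u_1=113/300 ∈ [6/25, 2/5) → index 1
j=2: u_2=173/300 ∈ [2/5, 19/25) → index 3
j=3: u_3=233/300 ∈ [19/25, 1) → index 4
j=4: u_4=293/300 ∈ [19/25, 1) → index 4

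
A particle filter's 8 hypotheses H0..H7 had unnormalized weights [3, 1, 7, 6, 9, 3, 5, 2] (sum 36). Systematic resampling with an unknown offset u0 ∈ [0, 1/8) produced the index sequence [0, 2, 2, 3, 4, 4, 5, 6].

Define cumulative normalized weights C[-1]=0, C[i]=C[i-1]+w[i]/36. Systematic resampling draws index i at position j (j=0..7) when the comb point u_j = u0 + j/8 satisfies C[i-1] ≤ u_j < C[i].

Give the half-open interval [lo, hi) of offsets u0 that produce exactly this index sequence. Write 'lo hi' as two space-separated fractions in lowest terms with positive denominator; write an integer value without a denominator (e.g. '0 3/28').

C = [1/12, 1/9, 11/36, 17/36, 13/18, 29/36, 17/18, 1]
j=0 picked index 0: u0 ∈ [0, 1/12)
j=1 picked index 2: u0 ∈ [-1/72, 13/72)
j=2 picked index 2: u0 ∈ [-5/36, 1/18)
j=3 picked index 3: u0 ∈ [-5/72, 7/72)
j=4 picked index 4: u0 ∈ [-1/36, 2/9)
j=5 picked index 4: u0 ∈ [-11/72, 7/72)
j=6 picked index 5: u0 ∈ [-1/36, 1/18)
j=7 picked index 6: u0 ∈ [-5/72, 5/72)
intersection: [0, 1/18)

0 1/18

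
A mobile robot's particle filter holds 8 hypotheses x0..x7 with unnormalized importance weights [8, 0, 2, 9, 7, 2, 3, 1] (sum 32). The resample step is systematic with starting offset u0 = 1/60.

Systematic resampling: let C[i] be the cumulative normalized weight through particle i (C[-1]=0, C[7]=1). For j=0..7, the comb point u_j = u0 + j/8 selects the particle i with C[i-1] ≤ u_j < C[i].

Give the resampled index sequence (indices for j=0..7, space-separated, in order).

0 0 2 3 3 4 4 6

C = [1/4, 1/4, 5/16, 19/32, 13/16, 7/8, 31/32, 1]
j=0: u_0=1/60 ∈ [0, 1/4) → index 0
j=1: u_1=17/120 ∈ [0, 1/4) → index 0
j=2: u_2=4/15 ∈ [1/4, 5/16) → index 2
j=3: u_3=47/120 ∈ [5/16, 19/32) → index 3
j=4: u_4=31/60 ∈ [5/16, 19/32) → index 3
j=5: u_5=77/120 ∈ [19/32, 13/16) → index 4
j=6: u_6=23/30 ∈ [19/32, 13/16) → index 4
j=7: u_7=107/120 ∈ [7/8, 31/32) → index 6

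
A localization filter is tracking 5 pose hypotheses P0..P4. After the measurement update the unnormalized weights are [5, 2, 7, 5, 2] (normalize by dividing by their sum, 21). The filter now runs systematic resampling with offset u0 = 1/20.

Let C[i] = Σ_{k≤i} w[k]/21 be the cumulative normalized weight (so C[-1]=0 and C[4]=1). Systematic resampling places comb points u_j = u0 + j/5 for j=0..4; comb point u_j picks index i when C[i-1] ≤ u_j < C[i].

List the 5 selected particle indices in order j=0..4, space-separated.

C = [5/21, 1/3, 2/3, 19/21, 1]
j=0: u_0=1/20 ∈ [0, 5/21) → index 0
j=1: u_1=1/4 ∈ [5/21, 1/3) → index 1
j=2: u_2=9/20 ∈ [1/3, 2/3) → index 2
j=3: u_3=13/20 ∈ [1/3, 2/3) → index 2
j=4: u_4=17/20 ∈ [2/3, 19/21) → index 3

0 1 2 2 3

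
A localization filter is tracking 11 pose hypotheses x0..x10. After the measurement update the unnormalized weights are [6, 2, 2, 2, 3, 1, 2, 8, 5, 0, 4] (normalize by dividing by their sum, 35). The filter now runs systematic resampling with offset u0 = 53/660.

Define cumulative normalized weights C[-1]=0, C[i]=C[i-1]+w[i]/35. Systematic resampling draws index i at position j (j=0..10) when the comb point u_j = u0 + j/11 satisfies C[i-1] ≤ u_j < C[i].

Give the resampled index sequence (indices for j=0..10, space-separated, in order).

C = [6/35, 8/35, 2/7, 12/35, 3/7, 16/35, 18/35, 26/35, 31/35, 31/35, 1]
j=0: u_0=53/660 ∈ [0, 6/35) → index 0
j=1: u_1=113/660 ∈ [0, 6/35) → index 0
j=2: u_2=173/660 ∈ [8/35, 2/7) → index 2
j=3: u_3=233/660 ∈ [12/35, 3/7) → index 4
j=4: u_4=293/660 ∈ [3/7, 16/35) → index 5
j=5: u_5=353/660 ∈ [18/35, 26/35) → index 7
j=6: u_6=413/660 ∈ [18/35, 26/35) → index 7
j=7: u_7=43/60 ∈ [18/35, 26/35) → index 7
j=8: u_8=533/660 ∈ [26/35, 31/35) → index 8
j=9: u_9=593/660 ∈ [31/35, 1) → index 10
j=10: u_10=653/660 ∈ [31/35, 1) → index 10

0 0 2 4 5 7 7 7 8 10 10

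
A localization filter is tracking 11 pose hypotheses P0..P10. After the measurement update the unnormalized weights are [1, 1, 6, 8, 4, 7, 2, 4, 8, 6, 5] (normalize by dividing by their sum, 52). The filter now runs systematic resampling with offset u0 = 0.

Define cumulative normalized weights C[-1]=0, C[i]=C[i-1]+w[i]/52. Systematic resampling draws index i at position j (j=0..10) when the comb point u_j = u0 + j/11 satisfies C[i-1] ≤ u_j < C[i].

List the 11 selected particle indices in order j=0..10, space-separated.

C = [1/52, 1/26, 2/13, 4/13, 5/13, 27/52, 29/52, 33/52, 41/52, 47/52, 1]
j=0: u_0=0 ∈ [0, 1/52) → index 0
j=1: u_1=1/11 ∈ [1/26, 2/13) → index 2
j=2: u_2=2/11 ∈ [2/13, 4/13) → index 3
j=3: u_3=3/11 ∈ [2/13, 4/13) → index 3
j=4: u_4=4/11 ∈ [4/13, 5/13) → index 4
j=5: u_5=5/11 ∈ [5/13, 27/52) → index 5
j=6: u_6=6/11 ∈ [27/52, 29/52) → index 6
j=7: u_7=7/11 ∈ [33/52, 41/52) → index 8
j=8: u_8=8/11 ∈ [33/52, 41/52) → index 8
j=9: u_9=9/11 ∈ [41/52, 47/52) → index 9
j=10: u_10=10/11 ∈ [47/52, 1) → index 10

0 2 3 3 4 5 6 8 8 9 10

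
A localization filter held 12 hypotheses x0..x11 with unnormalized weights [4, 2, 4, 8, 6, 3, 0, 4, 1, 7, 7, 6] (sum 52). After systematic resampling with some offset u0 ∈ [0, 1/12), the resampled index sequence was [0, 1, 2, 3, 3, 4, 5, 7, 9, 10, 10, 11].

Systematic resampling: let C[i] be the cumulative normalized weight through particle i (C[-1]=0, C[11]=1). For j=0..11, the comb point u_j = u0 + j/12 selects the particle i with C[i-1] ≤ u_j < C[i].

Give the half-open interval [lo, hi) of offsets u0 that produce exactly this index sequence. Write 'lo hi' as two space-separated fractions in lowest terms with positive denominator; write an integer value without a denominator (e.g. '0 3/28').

0 1/78

C = [1/13, 3/26, 5/26, 9/26, 6/13, 27/52, 27/52, 31/52, 8/13, 3/4, 23/26, 1]
j=0 picked index 0: u0 ∈ [0, 1/13)
j=1 picked index 1: u0 ∈ [-1/156, 5/156)
j=2 picked index 2: u0 ∈ [-2/39, 1/39)
j=3 picked index 3: u0 ∈ [-3/52, 5/52)
j=4 picked index 3: u0 ∈ [-11/78, 1/78)
j=5 picked index 4: u0 ∈ [-11/156, 7/156)
j=6 picked index 5: u0 ∈ [-1/26, 1/52)
j=7 picked index 7: u0 ∈ [-5/78, 1/78)
j=8 picked index 9: u0 ∈ [-2/39, 1/12)
j=9 picked index 10: u0 ∈ [0, 7/52)
j=10 picked index 10: u0 ∈ [-1/12, 2/39)
j=11 picked index 11: u0 ∈ [-5/156, 1/12)
intersection: [0, 1/78)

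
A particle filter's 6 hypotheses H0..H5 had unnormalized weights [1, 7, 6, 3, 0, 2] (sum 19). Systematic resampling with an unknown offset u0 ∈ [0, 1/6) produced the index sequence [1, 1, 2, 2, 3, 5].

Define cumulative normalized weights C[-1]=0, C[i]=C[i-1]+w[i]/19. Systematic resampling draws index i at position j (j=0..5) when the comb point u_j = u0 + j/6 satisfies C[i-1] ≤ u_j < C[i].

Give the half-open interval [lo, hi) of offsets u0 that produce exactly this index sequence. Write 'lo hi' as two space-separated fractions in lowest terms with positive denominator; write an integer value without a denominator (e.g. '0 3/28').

5/57 1/6

C = [1/19, 8/19, 14/19, 17/19, 17/19, 1]
j=0 picked index 1: u0 ∈ [1/19, 8/19)
j=1 picked index 1: u0 ∈ [-13/114, 29/114)
j=2 picked index 2: u0 ∈ [5/57, 23/57)
j=3 picked index 2: u0 ∈ [-3/38, 9/38)
j=4 picked index 3: u0 ∈ [4/57, 13/57)
j=5 picked index 5: u0 ∈ [7/114, 1/6)
intersection: [5/57, 1/6)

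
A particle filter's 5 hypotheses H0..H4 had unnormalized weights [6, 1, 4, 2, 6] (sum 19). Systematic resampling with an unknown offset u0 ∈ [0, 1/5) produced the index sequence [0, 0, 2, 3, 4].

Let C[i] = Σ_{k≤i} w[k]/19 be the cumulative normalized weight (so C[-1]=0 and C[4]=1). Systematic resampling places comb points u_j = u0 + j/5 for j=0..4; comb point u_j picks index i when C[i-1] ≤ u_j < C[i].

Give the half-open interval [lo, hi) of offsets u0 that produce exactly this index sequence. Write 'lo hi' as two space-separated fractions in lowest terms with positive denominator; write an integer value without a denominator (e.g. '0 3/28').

0 8/95

C = [6/19, 7/19, 11/19, 13/19, 1]
j=0 picked index 0: u0 ∈ [0, 6/19)
j=1 picked index 0: u0 ∈ [-1/5, 11/95)
j=2 picked index 2: u0 ∈ [-3/95, 17/95)
j=3 picked index 3: u0 ∈ [-2/95, 8/95)
j=4 picked index 4: u0 ∈ [-11/95, 1/5)
intersection: [0, 8/95)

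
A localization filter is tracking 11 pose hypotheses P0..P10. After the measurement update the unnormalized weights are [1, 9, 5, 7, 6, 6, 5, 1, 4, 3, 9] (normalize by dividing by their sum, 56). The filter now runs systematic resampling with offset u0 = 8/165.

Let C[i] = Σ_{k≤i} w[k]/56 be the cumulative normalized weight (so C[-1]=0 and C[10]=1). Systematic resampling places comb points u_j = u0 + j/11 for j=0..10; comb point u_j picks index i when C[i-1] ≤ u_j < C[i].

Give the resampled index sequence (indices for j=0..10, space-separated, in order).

C = [1/56, 5/28, 15/56, 11/28, 1/2, 17/28, 39/56, 5/7, 11/14, 47/56, 1]
j=0: u_0=8/165 ∈ [1/56, 5/28) → index 1
j=1: u_1=23/165 ∈ [1/56, 5/28) → index 1
j=2: u_2=38/165 ∈ [5/28, 15/56) → index 2
j=3: u_3=53/165 ∈ [15/56, 11/28) → index 3
j=4: u_4=68/165 ∈ [11/28, 1/2) → index 4
j=5: u_5=83/165 ∈ [1/2, 17/28) → index 5
j=6: u_6=98/165 ∈ [1/2, 17/28) → index 5
j=7: u_7=113/165 ∈ [17/28, 39/56) → index 6
j=8: u_8=128/165 ∈ [5/7, 11/14) → index 8
j=9: u_9=13/15 ∈ [47/56, 1) → index 10
j=10: u_10=158/165 ∈ [47/56, 1) → index 10

1 1 2 3 4 5 5 6 8 10 10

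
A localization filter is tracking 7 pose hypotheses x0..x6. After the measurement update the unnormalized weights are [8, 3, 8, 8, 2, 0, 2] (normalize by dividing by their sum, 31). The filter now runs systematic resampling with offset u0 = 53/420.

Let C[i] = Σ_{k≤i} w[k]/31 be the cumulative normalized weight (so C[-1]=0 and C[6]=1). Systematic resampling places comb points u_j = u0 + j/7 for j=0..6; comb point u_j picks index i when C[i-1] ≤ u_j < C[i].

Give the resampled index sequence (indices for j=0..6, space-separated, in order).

0 1 2 2 3 3 6

C = [8/31, 11/31, 19/31, 27/31, 29/31, 29/31, 1]
j=0: u_0=53/420 ∈ [0, 8/31) → index 0
j=1: u_1=113/420 ∈ [8/31, 11/31) → index 1
j=2: u_2=173/420 ∈ [11/31, 19/31) → index 2
j=3: u_3=233/420 ∈ [11/31, 19/31) → index 2
j=4: u_4=293/420 ∈ [19/31, 27/31) → index 3
j=5: u_5=353/420 ∈ [19/31, 27/31) → index 3
j=6: u_6=59/60 ∈ [29/31, 1) → index 6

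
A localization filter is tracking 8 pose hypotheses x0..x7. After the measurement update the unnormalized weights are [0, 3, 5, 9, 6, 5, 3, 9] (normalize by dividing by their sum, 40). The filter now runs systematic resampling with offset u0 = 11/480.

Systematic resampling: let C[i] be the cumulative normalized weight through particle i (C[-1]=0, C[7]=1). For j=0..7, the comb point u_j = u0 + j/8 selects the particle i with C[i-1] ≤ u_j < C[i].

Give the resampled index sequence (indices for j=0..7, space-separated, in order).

1 2 3 3 4 5 6 7

C = [0, 3/40, 1/5, 17/40, 23/40, 7/10, 31/40, 1]
j=0: u_0=11/480 ∈ [0, 3/40) → index 1
j=1: u_1=71/480 ∈ [3/40, 1/5) → index 2
j=2: u_2=131/480 ∈ [1/5, 17/40) → index 3
j=3: u_3=191/480 ∈ [1/5, 17/40) → index 3
j=4: u_4=251/480 ∈ [17/40, 23/40) → index 4
j=5: u_5=311/480 ∈ [23/40, 7/10) → index 5
j=6: u_6=371/480 ∈ [7/10, 31/40) → index 6
j=7: u_7=431/480 ∈ [31/40, 1) → index 7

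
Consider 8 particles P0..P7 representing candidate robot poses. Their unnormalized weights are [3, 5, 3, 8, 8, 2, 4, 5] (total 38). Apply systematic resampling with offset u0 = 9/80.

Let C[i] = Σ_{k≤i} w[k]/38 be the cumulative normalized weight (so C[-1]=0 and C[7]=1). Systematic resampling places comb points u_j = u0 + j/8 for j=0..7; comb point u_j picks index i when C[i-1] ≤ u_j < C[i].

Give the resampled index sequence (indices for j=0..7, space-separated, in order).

1 2 3 3 4 5 6 7

C = [3/38, 4/19, 11/38, 1/2, 27/38, 29/38, 33/38, 1]
j=0: u_0=9/80 ∈ [3/38, 4/19) → index 1
j=1: u_1=19/80 ∈ [4/19, 11/38) → index 2
j=2: u_2=29/80 ∈ [11/38, 1/2) → index 3
j=3: u_3=39/80 ∈ [11/38, 1/2) → index 3
j=4: u_4=49/80 ∈ [1/2, 27/38) → index 4
j=5: u_5=59/80 ∈ [27/38, 29/38) → index 5
j=6: u_6=69/80 ∈ [29/38, 33/38) → index 6
j=7: u_7=79/80 ∈ [33/38, 1) → index 7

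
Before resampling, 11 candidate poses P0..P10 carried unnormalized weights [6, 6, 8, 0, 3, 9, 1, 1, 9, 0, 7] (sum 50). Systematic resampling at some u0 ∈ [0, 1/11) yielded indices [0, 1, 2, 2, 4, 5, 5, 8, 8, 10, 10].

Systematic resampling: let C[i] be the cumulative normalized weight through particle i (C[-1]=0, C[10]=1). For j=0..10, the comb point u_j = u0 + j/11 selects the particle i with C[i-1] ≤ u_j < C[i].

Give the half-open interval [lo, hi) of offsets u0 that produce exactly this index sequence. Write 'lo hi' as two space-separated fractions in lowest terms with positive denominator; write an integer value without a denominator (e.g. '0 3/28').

16/275 1/11

C = [3/25, 6/25, 2/5, 2/5, 23/50, 16/25, 33/50, 17/25, 43/50, 43/50, 1]
j=0 picked index 0: u0 ∈ [0, 3/25)
j=1 picked index 1: u0 ∈ [8/275, 41/275)
j=2 picked index 2: u0 ∈ [16/275, 12/55)
j=3 picked index 2: u0 ∈ [-9/275, 7/55)
j=4 picked index 4: u0 ∈ [2/55, 53/550)
j=5 picked index 5: u0 ∈ [3/550, 51/275)
j=6 picked index 5: u0 ∈ [-47/550, 26/275)
j=7 picked index 8: u0 ∈ [12/275, 123/550)
j=8 picked index 8: u0 ∈ [-13/275, 73/550)
j=9 picked index 10: u0 ∈ [23/550, 2/11)
j=10 picked index 10: u0 ∈ [-27/550, 1/11)
intersection: [16/275, 1/11)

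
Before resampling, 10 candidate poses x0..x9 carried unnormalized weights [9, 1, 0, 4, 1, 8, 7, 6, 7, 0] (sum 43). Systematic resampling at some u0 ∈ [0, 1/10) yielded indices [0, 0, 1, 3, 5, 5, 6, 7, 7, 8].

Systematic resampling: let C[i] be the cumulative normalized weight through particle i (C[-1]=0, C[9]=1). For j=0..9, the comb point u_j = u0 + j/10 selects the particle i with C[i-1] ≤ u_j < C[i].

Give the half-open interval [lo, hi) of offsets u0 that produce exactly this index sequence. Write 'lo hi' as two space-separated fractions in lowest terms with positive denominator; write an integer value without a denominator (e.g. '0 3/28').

C = [9/43, 10/43, 10/43, 14/43, 15/43, 23/43, 30/43, 36/43, 1, 1]
j=0 picked index 0: u0 ∈ [0, 9/43)
j=1 picked index 0: u0 ∈ [-1/10, 47/430)
j=2 picked index 1: u0 ∈ [2/215, 7/215)
j=3 picked index 3: u0 ∈ [-29/430, 11/430)
j=4 picked index 5: u0 ∈ [-11/215, 29/215)
j=5 picked index 5: u0 ∈ [-13/86, 3/86)
j=6 picked index 6: u0 ∈ [-14/215, 21/215)
j=7 picked index 7: u0 ∈ [-1/430, 59/430)
j=8 picked index 7: u0 ∈ [-22/215, 8/215)
j=9 picked index 8: u0 ∈ [-27/430, 1/10)
intersection: [2/215, 11/430)

2/215 11/430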